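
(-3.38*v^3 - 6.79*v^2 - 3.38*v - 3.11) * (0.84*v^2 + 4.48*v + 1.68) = -2.8392*v^5 - 20.846*v^4 - 38.9368*v^3 - 29.162*v^2 - 19.6112*v - 5.2248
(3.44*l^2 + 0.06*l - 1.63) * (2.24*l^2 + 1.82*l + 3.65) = 7.7056*l^4 + 6.3952*l^3 + 9.014*l^2 - 2.7476*l - 5.9495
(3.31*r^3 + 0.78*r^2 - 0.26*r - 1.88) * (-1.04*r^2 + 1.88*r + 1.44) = -3.4424*r^5 + 5.4116*r^4 + 6.5032*r^3 + 2.5896*r^2 - 3.9088*r - 2.7072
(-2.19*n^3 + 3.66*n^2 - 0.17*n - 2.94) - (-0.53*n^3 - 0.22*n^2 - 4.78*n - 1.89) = -1.66*n^3 + 3.88*n^2 + 4.61*n - 1.05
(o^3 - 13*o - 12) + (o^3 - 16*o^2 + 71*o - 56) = 2*o^3 - 16*o^2 + 58*o - 68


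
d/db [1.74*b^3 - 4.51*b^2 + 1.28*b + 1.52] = 5.22*b^2 - 9.02*b + 1.28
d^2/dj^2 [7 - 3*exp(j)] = -3*exp(j)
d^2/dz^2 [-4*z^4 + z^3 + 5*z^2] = -48*z^2 + 6*z + 10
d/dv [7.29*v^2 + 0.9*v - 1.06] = 14.58*v + 0.9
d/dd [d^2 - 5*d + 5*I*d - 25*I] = 2*d - 5 + 5*I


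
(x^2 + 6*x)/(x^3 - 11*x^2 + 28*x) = (x + 6)/(x^2 - 11*x + 28)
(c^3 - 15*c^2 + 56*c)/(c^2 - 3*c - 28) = c*(c - 8)/(c + 4)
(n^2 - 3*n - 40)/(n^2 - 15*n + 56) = (n + 5)/(n - 7)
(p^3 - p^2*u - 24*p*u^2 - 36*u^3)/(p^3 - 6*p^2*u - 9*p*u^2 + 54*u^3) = (p + 2*u)/(p - 3*u)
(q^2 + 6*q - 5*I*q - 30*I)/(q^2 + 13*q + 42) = (q - 5*I)/(q + 7)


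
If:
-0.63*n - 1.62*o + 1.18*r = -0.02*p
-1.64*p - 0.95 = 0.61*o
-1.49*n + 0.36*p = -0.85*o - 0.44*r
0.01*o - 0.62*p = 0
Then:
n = -1.74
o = -1.49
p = -0.02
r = -2.98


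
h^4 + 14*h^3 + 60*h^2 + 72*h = h*(h + 2)*(h + 6)^2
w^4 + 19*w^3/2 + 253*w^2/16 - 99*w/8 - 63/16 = (w - 3/4)*(w + 1/4)*(w + 3)*(w + 7)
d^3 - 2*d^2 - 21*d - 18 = (d - 6)*(d + 1)*(d + 3)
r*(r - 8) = r^2 - 8*r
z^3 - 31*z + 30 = (z - 5)*(z - 1)*(z + 6)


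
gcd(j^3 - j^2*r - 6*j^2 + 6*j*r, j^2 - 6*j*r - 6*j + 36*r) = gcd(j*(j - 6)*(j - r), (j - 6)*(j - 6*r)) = j - 6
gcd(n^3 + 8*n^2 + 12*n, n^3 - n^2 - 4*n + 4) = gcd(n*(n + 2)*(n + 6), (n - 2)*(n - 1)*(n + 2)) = n + 2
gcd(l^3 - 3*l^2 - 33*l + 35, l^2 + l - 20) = l + 5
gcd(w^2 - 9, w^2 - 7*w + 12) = w - 3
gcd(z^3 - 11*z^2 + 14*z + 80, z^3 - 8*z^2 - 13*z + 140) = z - 5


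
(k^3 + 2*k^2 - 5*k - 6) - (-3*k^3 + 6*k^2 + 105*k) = 4*k^3 - 4*k^2 - 110*k - 6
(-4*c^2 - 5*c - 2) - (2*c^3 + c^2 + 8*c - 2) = -2*c^3 - 5*c^2 - 13*c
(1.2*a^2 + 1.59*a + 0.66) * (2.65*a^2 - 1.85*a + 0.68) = 3.18*a^4 + 1.9935*a^3 - 0.3765*a^2 - 0.1398*a + 0.4488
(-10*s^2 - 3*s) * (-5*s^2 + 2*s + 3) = 50*s^4 - 5*s^3 - 36*s^2 - 9*s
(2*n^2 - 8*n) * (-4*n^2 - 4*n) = -8*n^4 + 24*n^3 + 32*n^2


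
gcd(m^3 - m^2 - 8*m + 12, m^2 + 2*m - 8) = m - 2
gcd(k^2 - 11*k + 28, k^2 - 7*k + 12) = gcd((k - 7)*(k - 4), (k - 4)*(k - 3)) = k - 4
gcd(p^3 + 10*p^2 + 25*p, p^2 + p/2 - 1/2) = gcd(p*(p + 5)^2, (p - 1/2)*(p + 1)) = 1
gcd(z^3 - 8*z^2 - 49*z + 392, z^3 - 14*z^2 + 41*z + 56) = z^2 - 15*z + 56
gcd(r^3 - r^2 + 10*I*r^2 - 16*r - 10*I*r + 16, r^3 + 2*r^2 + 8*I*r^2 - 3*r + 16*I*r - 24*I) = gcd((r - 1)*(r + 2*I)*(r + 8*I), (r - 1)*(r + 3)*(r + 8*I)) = r^2 + r*(-1 + 8*I) - 8*I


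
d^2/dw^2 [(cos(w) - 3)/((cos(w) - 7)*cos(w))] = (5*sin(w)^4/cos(w)^3 + sin(w)^2 - 62 + 139/cos(w) + 126/cos(w)^2 - 299/cos(w)^3)/(cos(w) - 7)^3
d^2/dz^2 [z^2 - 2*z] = 2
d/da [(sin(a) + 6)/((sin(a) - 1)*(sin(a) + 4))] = (-12*sin(a) + cos(a)^2 - 23)*cos(a)/((sin(a) - 1)^2*(sin(a) + 4)^2)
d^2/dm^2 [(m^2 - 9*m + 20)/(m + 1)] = 60/(m^3 + 3*m^2 + 3*m + 1)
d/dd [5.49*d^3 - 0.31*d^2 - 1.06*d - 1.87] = 16.47*d^2 - 0.62*d - 1.06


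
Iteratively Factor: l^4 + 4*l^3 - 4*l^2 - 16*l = (l)*(l^3 + 4*l^2 - 4*l - 16) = l*(l - 2)*(l^2 + 6*l + 8) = l*(l - 2)*(l + 4)*(l + 2)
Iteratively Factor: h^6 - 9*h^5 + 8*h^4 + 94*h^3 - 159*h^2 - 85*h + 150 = (h - 5)*(h^5 - 4*h^4 - 12*h^3 + 34*h^2 + 11*h - 30) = (h - 5)*(h - 2)*(h^4 - 2*h^3 - 16*h^2 + 2*h + 15) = (h - 5)^2*(h - 2)*(h^3 + 3*h^2 - h - 3) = (h - 5)^2*(h - 2)*(h + 1)*(h^2 + 2*h - 3) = (h - 5)^2*(h - 2)*(h - 1)*(h + 1)*(h + 3)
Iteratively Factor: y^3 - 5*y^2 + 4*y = (y - 1)*(y^2 - 4*y) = y*(y - 1)*(y - 4)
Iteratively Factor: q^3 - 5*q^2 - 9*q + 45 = (q - 3)*(q^2 - 2*q - 15) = (q - 3)*(q + 3)*(q - 5)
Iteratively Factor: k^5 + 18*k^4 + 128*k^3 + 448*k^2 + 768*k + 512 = (k + 4)*(k^4 + 14*k^3 + 72*k^2 + 160*k + 128) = (k + 4)^2*(k^3 + 10*k^2 + 32*k + 32) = (k + 4)^3*(k^2 + 6*k + 8) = (k + 2)*(k + 4)^3*(k + 4)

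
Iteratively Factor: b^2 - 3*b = (b)*(b - 3)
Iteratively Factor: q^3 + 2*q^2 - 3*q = (q + 3)*(q^2 - q) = (q - 1)*(q + 3)*(q)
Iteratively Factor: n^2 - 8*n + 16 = (n - 4)*(n - 4)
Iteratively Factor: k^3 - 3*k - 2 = (k - 2)*(k^2 + 2*k + 1) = (k - 2)*(k + 1)*(k + 1)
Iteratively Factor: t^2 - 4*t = (t)*(t - 4)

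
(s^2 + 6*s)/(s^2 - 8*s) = (s + 6)/(s - 8)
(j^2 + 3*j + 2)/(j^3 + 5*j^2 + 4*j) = (j + 2)/(j*(j + 4))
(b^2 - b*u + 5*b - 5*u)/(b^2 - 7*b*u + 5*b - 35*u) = (-b + u)/(-b + 7*u)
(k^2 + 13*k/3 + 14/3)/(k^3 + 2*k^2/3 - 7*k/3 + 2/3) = (3*k + 7)/(3*k^2 - 4*k + 1)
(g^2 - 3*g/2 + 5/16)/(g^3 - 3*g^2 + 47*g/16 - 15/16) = (4*g - 1)/(4*g^2 - 7*g + 3)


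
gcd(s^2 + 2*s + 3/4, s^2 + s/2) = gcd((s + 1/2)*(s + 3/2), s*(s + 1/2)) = s + 1/2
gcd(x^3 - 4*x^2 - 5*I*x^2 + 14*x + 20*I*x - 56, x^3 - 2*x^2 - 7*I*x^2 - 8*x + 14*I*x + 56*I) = x^2 + x*(-4 - 7*I) + 28*I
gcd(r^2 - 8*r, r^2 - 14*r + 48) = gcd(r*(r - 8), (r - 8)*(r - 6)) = r - 8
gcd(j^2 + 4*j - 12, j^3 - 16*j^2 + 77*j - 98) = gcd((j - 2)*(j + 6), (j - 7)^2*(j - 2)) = j - 2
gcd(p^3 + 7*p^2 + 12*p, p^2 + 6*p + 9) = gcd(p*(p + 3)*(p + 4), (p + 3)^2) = p + 3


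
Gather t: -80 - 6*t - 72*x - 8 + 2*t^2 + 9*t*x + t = 2*t^2 + t*(9*x - 5) - 72*x - 88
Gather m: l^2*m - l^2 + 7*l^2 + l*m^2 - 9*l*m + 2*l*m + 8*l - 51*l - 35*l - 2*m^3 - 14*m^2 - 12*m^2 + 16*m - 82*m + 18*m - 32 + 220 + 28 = 6*l^2 - 78*l - 2*m^3 + m^2*(l - 26) + m*(l^2 - 7*l - 48) + 216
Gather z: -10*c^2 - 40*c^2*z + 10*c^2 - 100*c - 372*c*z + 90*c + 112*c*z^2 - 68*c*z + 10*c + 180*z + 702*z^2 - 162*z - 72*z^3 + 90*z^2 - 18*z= -72*z^3 + z^2*(112*c + 792) + z*(-40*c^2 - 440*c)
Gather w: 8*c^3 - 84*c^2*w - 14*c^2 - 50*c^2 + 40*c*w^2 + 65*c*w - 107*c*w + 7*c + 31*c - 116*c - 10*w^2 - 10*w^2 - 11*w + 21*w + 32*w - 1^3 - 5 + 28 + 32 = 8*c^3 - 64*c^2 - 78*c + w^2*(40*c - 20) + w*(-84*c^2 - 42*c + 42) + 54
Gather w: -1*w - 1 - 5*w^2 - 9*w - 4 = -5*w^2 - 10*w - 5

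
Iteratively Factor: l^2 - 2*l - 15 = (l + 3)*(l - 5)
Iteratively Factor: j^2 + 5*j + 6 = (j + 2)*(j + 3)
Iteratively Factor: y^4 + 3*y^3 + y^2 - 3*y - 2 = (y + 2)*(y^3 + y^2 - y - 1) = (y + 1)*(y + 2)*(y^2 - 1) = (y + 1)^2*(y + 2)*(y - 1)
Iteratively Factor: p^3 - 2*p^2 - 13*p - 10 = (p - 5)*(p^2 + 3*p + 2) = (p - 5)*(p + 2)*(p + 1)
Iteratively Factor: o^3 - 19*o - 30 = (o + 3)*(o^2 - 3*o - 10) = (o - 5)*(o + 3)*(o + 2)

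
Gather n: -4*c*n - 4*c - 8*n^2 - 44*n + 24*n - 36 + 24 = -4*c - 8*n^2 + n*(-4*c - 20) - 12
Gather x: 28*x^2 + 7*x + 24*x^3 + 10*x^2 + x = 24*x^3 + 38*x^2 + 8*x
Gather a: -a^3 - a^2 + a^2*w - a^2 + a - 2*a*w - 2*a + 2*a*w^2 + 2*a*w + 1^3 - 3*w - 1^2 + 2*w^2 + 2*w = -a^3 + a^2*(w - 2) + a*(2*w^2 - 1) + 2*w^2 - w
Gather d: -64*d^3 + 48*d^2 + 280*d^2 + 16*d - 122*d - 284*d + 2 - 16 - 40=-64*d^3 + 328*d^2 - 390*d - 54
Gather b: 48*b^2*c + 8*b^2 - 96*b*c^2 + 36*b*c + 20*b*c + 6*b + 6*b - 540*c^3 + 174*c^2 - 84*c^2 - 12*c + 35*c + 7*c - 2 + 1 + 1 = b^2*(48*c + 8) + b*(-96*c^2 + 56*c + 12) - 540*c^3 + 90*c^2 + 30*c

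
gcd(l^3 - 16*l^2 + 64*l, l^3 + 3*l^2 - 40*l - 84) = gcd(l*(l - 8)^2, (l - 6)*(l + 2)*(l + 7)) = 1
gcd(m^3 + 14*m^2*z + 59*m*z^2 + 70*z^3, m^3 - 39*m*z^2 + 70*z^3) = m + 7*z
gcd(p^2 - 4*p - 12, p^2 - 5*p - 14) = p + 2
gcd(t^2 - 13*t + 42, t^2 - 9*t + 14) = t - 7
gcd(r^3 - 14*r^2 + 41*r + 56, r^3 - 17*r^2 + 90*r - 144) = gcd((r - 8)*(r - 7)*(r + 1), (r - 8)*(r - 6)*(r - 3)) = r - 8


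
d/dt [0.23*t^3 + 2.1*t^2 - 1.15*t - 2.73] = 0.69*t^2 + 4.2*t - 1.15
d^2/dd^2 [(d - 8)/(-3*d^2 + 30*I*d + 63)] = 2*(4*(d - 8)*(d - 5*I)^2 + (3*d - 8 - 10*I)*(-d^2 + 10*I*d + 21))/(3*(-d^2 + 10*I*d + 21)^3)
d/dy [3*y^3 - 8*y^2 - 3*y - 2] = 9*y^2 - 16*y - 3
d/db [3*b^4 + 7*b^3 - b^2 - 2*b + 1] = 12*b^3 + 21*b^2 - 2*b - 2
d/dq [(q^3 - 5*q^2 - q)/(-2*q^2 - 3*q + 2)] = (-2*q^4 - 6*q^3 + 19*q^2 - 20*q - 2)/(4*q^4 + 12*q^3 + q^2 - 12*q + 4)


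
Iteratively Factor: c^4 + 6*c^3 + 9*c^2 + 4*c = (c)*(c^3 + 6*c^2 + 9*c + 4) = c*(c + 1)*(c^2 + 5*c + 4) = c*(c + 1)^2*(c + 4)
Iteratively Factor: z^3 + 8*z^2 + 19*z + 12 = (z + 3)*(z^2 + 5*z + 4) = (z + 1)*(z + 3)*(z + 4)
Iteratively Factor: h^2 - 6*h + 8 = (h - 2)*(h - 4)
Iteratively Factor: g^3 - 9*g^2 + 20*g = (g - 4)*(g^2 - 5*g) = g*(g - 4)*(g - 5)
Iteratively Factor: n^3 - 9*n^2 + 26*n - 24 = (n - 3)*(n^2 - 6*n + 8) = (n - 3)*(n - 2)*(n - 4)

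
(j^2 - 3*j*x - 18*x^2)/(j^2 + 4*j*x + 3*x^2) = (j - 6*x)/(j + x)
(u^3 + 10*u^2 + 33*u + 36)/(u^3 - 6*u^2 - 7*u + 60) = (u^2 + 7*u + 12)/(u^2 - 9*u + 20)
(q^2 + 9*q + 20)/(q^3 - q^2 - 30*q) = (q + 4)/(q*(q - 6))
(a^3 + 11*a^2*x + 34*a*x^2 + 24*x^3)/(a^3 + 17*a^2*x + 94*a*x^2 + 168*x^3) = (a + x)/(a + 7*x)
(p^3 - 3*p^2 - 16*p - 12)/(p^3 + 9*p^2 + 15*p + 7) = (p^2 - 4*p - 12)/(p^2 + 8*p + 7)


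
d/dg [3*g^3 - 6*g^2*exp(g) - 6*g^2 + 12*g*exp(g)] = -6*g^2*exp(g) + 9*g^2 - 12*g + 12*exp(g)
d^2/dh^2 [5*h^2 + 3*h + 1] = 10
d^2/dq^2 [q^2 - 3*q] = 2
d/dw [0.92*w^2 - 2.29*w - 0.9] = 1.84*w - 2.29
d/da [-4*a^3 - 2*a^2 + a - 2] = -12*a^2 - 4*a + 1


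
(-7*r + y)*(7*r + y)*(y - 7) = -49*r^2*y + 343*r^2 + y^3 - 7*y^2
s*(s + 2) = s^2 + 2*s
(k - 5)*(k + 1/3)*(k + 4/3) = k^3 - 10*k^2/3 - 71*k/9 - 20/9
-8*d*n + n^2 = n*(-8*d + n)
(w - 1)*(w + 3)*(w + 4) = w^3 + 6*w^2 + 5*w - 12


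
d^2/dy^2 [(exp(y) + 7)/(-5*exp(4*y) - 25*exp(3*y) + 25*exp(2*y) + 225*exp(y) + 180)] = (-9*exp(8*y) - 167*exp(7*y) - 895*exp(6*y) - 1485*exp(5*y) - 107*exp(4*y) - 3697*exp(3*y) - 14985*exp(2*y) - 7515*exp(y) + 10044)*exp(y)/(5*(exp(12*y) + 15*exp(11*y) + 60*exp(10*y) - 160*exp(9*y) - 1758*exp(8*y) - 2730*exp(7*y) + 11080*exp(6*y) + 42120*exp(5*y) + 19413*exp(4*y) - 120285*exp(3*y) - 238140*exp(2*y) - 174960*exp(y) - 46656))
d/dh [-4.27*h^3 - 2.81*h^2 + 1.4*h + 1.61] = -12.81*h^2 - 5.62*h + 1.4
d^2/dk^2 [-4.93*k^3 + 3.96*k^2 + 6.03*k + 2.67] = 7.92 - 29.58*k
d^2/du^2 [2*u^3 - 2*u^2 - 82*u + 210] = 12*u - 4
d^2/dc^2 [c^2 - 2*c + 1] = 2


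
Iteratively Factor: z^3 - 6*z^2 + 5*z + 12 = (z - 3)*(z^2 - 3*z - 4) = (z - 3)*(z + 1)*(z - 4)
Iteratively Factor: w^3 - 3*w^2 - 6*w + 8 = (w - 4)*(w^2 + w - 2) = (w - 4)*(w - 1)*(w + 2)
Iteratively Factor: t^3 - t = (t - 1)*(t^2 + t) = (t - 1)*(t + 1)*(t)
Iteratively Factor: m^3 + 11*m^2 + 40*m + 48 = (m + 4)*(m^2 + 7*m + 12) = (m + 4)^2*(m + 3)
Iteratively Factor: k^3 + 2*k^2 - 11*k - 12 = (k + 1)*(k^2 + k - 12) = (k - 3)*(k + 1)*(k + 4)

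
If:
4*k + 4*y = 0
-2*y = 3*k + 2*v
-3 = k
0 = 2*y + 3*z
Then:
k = -3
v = 3/2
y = 3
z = -2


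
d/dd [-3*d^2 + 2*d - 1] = 2 - 6*d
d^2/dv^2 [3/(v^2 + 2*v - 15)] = 6*(-v^2 - 2*v + 4*(v + 1)^2 + 15)/(v^2 + 2*v - 15)^3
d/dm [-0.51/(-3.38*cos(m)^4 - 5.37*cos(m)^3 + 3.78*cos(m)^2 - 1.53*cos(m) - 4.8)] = (6.8952*cos(m)^3 + 8.2161*cos(m)^2 - 3.8556*cos(m) + 0.7803)*sin(m)/(3.38*cos(m)^4 + 5.37*cos(m)^3 - 3.78*cos(m)^2 + 1.53*cos(m) + 4.8)^2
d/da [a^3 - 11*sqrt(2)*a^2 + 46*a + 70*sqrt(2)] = 3*a^2 - 22*sqrt(2)*a + 46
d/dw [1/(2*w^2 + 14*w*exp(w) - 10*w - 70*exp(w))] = (-7*w*exp(w) - 2*w + 28*exp(w) + 5)/(2*(w^2 + 7*w*exp(w) - 5*w - 35*exp(w))^2)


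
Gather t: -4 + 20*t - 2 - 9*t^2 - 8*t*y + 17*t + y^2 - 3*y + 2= -9*t^2 + t*(37 - 8*y) + y^2 - 3*y - 4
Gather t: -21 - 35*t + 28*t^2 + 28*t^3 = 28*t^3 + 28*t^2 - 35*t - 21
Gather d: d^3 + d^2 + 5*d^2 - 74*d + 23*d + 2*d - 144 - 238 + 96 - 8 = d^3 + 6*d^2 - 49*d - 294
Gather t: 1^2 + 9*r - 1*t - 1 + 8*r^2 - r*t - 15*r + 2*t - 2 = 8*r^2 - 6*r + t*(1 - r) - 2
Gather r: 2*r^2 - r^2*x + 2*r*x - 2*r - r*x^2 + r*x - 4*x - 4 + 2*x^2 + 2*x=r^2*(2 - x) + r*(-x^2 + 3*x - 2) + 2*x^2 - 2*x - 4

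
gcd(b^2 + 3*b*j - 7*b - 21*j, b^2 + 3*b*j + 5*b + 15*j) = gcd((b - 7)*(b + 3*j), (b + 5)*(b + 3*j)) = b + 3*j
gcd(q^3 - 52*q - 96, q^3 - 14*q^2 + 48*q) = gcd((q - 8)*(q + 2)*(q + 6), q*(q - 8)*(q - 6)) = q - 8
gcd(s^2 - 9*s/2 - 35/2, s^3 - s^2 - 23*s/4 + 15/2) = s + 5/2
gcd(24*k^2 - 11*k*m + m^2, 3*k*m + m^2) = 1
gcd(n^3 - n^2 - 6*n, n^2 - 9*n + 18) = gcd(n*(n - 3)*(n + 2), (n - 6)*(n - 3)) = n - 3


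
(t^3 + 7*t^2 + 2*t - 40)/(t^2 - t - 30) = (t^2 + 2*t - 8)/(t - 6)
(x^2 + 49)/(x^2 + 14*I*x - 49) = (x - 7*I)/(x + 7*I)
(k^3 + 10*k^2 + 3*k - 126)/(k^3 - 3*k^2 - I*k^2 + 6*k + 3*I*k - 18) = (k^2 + 13*k + 42)/(k^2 - I*k + 6)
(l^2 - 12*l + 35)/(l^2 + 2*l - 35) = (l - 7)/(l + 7)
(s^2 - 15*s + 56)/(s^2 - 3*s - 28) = (s - 8)/(s + 4)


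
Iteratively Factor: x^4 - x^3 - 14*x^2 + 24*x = (x + 4)*(x^3 - 5*x^2 + 6*x) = (x - 2)*(x + 4)*(x^2 - 3*x) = x*(x - 2)*(x + 4)*(x - 3)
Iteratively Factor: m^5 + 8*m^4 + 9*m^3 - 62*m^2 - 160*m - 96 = (m + 1)*(m^4 + 7*m^3 + 2*m^2 - 64*m - 96) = (m + 1)*(m + 4)*(m^3 + 3*m^2 - 10*m - 24) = (m + 1)*(m + 4)^2*(m^2 - m - 6) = (m + 1)*(m + 2)*(m + 4)^2*(m - 3)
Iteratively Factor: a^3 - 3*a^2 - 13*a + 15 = (a + 3)*(a^2 - 6*a + 5) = (a - 1)*(a + 3)*(a - 5)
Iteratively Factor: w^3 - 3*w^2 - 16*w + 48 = (w - 4)*(w^2 + w - 12) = (w - 4)*(w + 4)*(w - 3)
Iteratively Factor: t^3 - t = (t)*(t^2 - 1) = t*(t + 1)*(t - 1)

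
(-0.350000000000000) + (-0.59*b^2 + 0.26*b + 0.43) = -0.59*b^2 + 0.26*b + 0.08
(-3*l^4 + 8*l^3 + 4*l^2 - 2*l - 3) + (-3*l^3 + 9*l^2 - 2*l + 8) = -3*l^4 + 5*l^3 + 13*l^2 - 4*l + 5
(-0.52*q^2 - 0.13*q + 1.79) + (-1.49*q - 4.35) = -0.52*q^2 - 1.62*q - 2.56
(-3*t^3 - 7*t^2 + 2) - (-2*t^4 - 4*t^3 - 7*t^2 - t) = 2*t^4 + t^3 + t + 2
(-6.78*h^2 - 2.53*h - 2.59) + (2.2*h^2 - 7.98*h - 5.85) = -4.58*h^2 - 10.51*h - 8.44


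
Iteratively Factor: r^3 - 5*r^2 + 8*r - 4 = (r - 2)*(r^2 - 3*r + 2) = (r - 2)*(r - 1)*(r - 2)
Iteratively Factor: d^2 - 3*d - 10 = (d + 2)*(d - 5)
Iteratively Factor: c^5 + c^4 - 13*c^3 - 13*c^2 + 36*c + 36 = (c + 3)*(c^4 - 2*c^3 - 7*c^2 + 8*c + 12) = (c + 1)*(c + 3)*(c^3 - 3*c^2 - 4*c + 12) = (c - 3)*(c + 1)*(c + 3)*(c^2 - 4) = (c - 3)*(c + 1)*(c + 2)*(c + 3)*(c - 2)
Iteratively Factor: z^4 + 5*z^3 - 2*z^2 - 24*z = (z - 2)*(z^3 + 7*z^2 + 12*z) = (z - 2)*(z + 3)*(z^2 + 4*z) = (z - 2)*(z + 3)*(z + 4)*(z)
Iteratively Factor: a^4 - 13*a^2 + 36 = (a + 3)*(a^3 - 3*a^2 - 4*a + 12) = (a - 3)*(a + 3)*(a^2 - 4) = (a - 3)*(a - 2)*(a + 3)*(a + 2)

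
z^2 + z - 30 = (z - 5)*(z + 6)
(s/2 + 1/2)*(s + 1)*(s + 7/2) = s^3/2 + 11*s^2/4 + 4*s + 7/4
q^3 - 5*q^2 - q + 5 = (q - 5)*(q - 1)*(q + 1)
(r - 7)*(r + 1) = r^2 - 6*r - 7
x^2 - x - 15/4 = (x - 5/2)*(x + 3/2)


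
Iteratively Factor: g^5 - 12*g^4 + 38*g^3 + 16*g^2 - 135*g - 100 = (g - 5)*(g^4 - 7*g^3 + 3*g^2 + 31*g + 20) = (g - 5)*(g - 4)*(g^3 - 3*g^2 - 9*g - 5) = (g - 5)*(g - 4)*(g + 1)*(g^2 - 4*g - 5) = (g - 5)^2*(g - 4)*(g + 1)*(g + 1)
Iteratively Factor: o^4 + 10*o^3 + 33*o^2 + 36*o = (o + 3)*(o^3 + 7*o^2 + 12*o) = (o + 3)*(o + 4)*(o^2 + 3*o) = o*(o + 3)*(o + 4)*(o + 3)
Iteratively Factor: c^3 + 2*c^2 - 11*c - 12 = (c + 4)*(c^2 - 2*c - 3) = (c + 1)*(c + 4)*(c - 3)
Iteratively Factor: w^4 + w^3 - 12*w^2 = (w)*(w^3 + w^2 - 12*w) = w*(w + 4)*(w^2 - 3*w) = w^2*(w + 4)*(w - 3)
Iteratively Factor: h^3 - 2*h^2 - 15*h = (h)*(h^2 - 2*h - 15) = h*(h - 5)*(h + 3)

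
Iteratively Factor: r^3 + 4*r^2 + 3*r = (r + 3)*(r^2 + r) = r*(r + 3)*(r + 1)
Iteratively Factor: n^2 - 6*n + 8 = (n - 4)*(n - 2)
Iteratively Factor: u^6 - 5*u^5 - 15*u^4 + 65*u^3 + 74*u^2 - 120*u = (u - 4)*(u^5 - u^4 - 19*u^3 - 11*u^2 + 30*u) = u*(u - 4)*(u^4 - u^3 - 19*u^2 - 11*u + 30) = u*(u - 5)*(u - 4)*(u^3 + 4*u^2 + u - 6) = u*(u - 5)*(u - 4)*(u - 1)*(u^2 + 5*u + 6) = u*(u - 5)*(u - 4)*(u - 1)*(u + 3)*(u + 2)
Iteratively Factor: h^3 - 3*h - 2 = (h - 2)*(h^2 + 2*h + 1) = (h - 2)*(h + 1)*(h + 1)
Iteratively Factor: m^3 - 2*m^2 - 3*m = (m + 1)*(m^2 - 3*m) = (m - 3)*(m + 1)*(m)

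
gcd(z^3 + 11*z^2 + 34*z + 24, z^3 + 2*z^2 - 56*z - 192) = z^2 + 10*z + 24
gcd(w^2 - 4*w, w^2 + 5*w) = w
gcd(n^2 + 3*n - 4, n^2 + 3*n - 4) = n^2 + 3*n - 4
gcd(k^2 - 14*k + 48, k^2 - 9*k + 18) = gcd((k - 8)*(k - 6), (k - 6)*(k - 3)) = k - 6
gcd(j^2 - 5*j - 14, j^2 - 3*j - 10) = j + 2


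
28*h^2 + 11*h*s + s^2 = (4*h + s)*(7*h + s)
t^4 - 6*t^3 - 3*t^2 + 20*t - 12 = (t - 6)*(t - 1)^2*(t + 2)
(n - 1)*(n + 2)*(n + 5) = n^3 + 6*n^2 + 3*n - 10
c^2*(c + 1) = c^3 + c^2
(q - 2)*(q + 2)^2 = q^3 + 2*q^2 - 4*q - 8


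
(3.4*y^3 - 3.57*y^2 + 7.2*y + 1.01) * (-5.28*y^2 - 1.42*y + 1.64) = -17.952*y^5 + 14.0216*y^4 - 27.3706*y^3 - 21.4116*y^2 + 10.3738*y + 1.6564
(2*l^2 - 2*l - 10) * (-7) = -14*l^2 + 14*l + 70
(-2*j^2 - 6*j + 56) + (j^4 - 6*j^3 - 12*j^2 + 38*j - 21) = j^4 - 6*j^3 - 14*j^2 + 32*j + 35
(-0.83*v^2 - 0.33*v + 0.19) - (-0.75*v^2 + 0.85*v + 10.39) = -0.08*v^2 - 1.18*v - 10.2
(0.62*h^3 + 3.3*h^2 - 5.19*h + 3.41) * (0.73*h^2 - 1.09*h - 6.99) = 0.4526*h^5 + 1.7332*h^4 - 11.7195*h^3 - 14.9206*h^2 + 32.5612*h - 23.8359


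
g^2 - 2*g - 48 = (g - 8)*(g + 6)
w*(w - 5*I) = w^2 - 5*I*w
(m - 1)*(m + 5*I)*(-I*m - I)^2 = -m^4 - m^3 - 5*I*m^3 + m^2 - 5*I*m^2 + m + 5*I*m + 5*I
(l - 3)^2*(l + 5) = l^3 - l^2 - 21*l + 45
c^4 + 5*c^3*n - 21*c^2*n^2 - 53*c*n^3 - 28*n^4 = (c - 4*n)*(c + n)^2*(c + 7*n)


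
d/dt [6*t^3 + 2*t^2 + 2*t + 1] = 18*t^2 + 4*t + 2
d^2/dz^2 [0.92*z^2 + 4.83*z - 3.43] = 1.84000000000000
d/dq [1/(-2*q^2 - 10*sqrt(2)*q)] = (q + 5*sqrt(2)/2)/(q^2*(q + 5*sqrt(2))^2)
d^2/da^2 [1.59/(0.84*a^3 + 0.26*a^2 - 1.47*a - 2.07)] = (-(8.0136*a + 0.8268)*(0.84*a^3 + 0.26*a^2 - 1.47*a - 2.07) + 1.59*(2.52*a^2 + 0.52*a - 1.47)*(5.04*a^2 + 1.04*a - 2.94))/(0.84*a^3 + 0.26*a^2 - 1.47*a - 2.07)^3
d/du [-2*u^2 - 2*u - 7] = -4*u - 2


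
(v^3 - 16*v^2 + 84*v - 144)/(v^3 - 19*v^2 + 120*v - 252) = (v - 4)/(v - 7)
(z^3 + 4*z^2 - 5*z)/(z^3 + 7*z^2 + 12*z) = (z^2 + 4*z - 5)/(z^2 + 7*z + 12)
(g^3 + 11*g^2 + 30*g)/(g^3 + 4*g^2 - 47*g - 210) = g/(g - 7)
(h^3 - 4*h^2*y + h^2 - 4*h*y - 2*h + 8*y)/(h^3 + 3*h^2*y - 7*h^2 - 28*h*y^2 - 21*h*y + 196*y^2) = (h^2 + h - 2)/(h^2 + 7*h*y - 7*h - 49*y)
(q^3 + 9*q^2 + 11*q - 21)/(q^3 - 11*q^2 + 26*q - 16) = (q^2 + 10*q + 21)/(q^2 - 10*q + 16)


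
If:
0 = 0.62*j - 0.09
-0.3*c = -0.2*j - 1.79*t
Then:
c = 5.96666666666667*t + 0.0967741935483871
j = 0.15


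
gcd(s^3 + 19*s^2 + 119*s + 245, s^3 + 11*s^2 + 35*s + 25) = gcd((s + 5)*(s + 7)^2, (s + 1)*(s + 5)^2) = s + 5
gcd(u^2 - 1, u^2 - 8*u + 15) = 1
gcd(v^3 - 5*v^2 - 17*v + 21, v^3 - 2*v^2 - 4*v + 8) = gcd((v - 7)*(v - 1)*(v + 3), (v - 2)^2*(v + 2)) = 1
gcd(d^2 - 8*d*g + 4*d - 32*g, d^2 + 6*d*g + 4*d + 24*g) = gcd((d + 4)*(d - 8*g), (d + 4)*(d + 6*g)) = d + 4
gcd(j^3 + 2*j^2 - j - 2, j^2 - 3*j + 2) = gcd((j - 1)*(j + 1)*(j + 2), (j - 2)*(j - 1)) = j - 1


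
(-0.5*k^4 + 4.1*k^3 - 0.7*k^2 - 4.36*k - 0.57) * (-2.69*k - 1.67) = 1.345*k^5 - 10.194*k^4 - 4.964*k^3 + 12.8974*k^2 + 8.8145*k + 0.9519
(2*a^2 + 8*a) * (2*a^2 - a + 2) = 4*a^4 + 14*a^3 - 4*a^2 + 16*a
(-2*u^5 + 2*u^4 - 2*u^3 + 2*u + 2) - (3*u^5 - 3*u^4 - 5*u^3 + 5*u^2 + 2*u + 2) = -5*u^5 + 5*u^4 + 3*u^3 - 5*u^2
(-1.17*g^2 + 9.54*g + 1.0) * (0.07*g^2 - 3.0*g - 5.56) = -0.0819*g^4 + 4.1778*g^3 - 22.0448*g^2 - 56.0424*g - 5.56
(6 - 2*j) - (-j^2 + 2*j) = j^2 - 4*j + 6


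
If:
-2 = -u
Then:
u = 2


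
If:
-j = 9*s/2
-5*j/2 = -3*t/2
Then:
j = 3*t/5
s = -2*t/15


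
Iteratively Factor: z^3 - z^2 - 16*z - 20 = (z + 2)*(z^2 - 3*z - 10) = (z - 5)*(z + 2)*(z + 2)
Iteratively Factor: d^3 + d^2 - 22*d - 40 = (d + 2)*(d^2 - d - 20) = (d + 2)*(d + 4)*(d - 5)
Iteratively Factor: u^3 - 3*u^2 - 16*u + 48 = (u - 4)*(u^2 + u - 12) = (u - 4)*(u + 4)*(u - 3)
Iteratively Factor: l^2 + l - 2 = (l + 2)*(l - 1)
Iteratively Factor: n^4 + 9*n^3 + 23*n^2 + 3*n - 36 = (n + 4)*(n^3 + 5*n^2 + 3*n - 9) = (n + 3)*(n + 4)*(n^2 + 2*n - 3) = (n + 3)^2*(n + 4)*(n - 1)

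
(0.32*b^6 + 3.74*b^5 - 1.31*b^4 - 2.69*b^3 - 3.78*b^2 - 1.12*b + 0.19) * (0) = 0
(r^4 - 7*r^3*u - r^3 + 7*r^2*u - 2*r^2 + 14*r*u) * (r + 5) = r^5 - 7*r^4*u + 4*r^4 - 28*r^3*u - 7*r^3 + 49*r^2*u - 10*r^2 + 70*r*u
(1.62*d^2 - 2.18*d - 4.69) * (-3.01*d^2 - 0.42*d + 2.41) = -4.8762*d^4 + 5.8814*d^3 + 18.9367*d^2 - 3.284*d - 11.3029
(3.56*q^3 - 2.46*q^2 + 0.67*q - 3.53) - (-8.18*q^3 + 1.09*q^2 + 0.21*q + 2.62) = 11.74*q^3 - 3.55*q^2 + 0.46*q - 6.15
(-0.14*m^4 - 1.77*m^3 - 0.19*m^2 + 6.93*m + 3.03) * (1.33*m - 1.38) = -0.1862*m^5 - 2.1609*m^4 + 2.1899*m^3 + 9.4791*m^2 - 5.5335*m - 4.1814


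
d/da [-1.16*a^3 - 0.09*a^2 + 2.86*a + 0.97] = -3.48*a^2 - 0.18*a + 2.86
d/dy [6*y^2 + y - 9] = 12*y + 1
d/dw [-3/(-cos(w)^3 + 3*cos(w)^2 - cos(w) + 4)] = 3*(3*cos(w)^2 - 6*cos(w) + 1)*sin(w)/(cos(w)^3 - 3*cos(w)^2 + cos(w) - 4)^2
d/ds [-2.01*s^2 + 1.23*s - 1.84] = 1.23 - 4.02*s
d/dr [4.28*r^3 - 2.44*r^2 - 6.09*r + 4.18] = 12.84*r^2 - 4.88*r - 6.09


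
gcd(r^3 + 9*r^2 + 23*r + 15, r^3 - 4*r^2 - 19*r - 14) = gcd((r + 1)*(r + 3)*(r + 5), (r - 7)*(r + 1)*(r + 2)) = r + 1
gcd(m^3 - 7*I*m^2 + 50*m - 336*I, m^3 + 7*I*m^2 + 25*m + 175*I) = m + 7*I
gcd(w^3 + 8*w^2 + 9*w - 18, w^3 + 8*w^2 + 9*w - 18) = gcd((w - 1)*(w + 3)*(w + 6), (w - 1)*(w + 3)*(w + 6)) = w^3 + 8*w^2 + 9*w - 18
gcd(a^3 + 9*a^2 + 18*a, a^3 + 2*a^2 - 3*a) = a^2 + 3*a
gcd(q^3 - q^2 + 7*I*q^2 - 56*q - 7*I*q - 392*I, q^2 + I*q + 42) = q + 7*I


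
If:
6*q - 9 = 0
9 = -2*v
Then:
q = 3/2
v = -9/2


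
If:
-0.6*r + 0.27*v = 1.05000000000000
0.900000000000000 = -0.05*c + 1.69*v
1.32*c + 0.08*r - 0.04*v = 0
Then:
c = 0.11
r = -1.51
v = 0.54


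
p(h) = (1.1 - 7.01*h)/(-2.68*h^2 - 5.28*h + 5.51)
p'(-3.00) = -28.62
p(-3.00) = -7.99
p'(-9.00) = -0.06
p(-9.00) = -0.39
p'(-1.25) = -1.11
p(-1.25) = 1.24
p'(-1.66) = -1.99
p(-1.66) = 1.85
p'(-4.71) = -0.56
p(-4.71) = -1.17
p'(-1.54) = -1.63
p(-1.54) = 1.63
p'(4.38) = -0.08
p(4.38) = 0.43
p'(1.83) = -0.49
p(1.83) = 0.89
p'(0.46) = -5.39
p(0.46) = -0.85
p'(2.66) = -0.20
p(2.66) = 0.64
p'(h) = (1.1 - 7.01*h)*(5.36*h + 5.28)/(-2.68*h^2 - 5.28*h + 5.51)^2 - 7.01/(-2.68*h^2 - 5.28*h + 5.51)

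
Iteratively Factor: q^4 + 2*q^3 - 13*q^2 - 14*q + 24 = (q - 1)*(q^3 + 3*q^2 - 10*q - 24) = (q - 1)*(q + 2)*(q^2 + q - 12) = (q - 3)*(q - 1)*(q + 2)*(q + 4)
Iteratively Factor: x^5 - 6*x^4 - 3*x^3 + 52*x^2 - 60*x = (x - 2)*(x^4 - 4*x^3 - 11*x^2 + 30*x) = x*(x - 2)*(x^3 - 4*x^2 - 11*x + 30) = x*(x - 2)^2*(x^2 - 2*x - 15) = x*(x - 2)^2*(x + 3)*(x - 5)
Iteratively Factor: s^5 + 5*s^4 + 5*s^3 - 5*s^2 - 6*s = (s - 1)*(s^4 + 6*s^3 + 11*s^2 + 6*s) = (s - 1)*(s + 2)*(s^3 + 4*s^2 + 3*s) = (s - 1)*(s + 2)*(s + 3)*(s^2 + s) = (s - 1)*(s + 1)*(s + 2)*(s + 3)*(s)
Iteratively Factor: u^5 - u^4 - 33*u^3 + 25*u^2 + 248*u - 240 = (u + 4)*(u^4 - 5*u^3 - 13*u^2 + 77*u - 60) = (u - 1)*(u + 4)*(u^3 - 4*u^2 - 17*u + 60) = (u - 1)*(u + 4)^2*(u^2 - 8*u + 15) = (u - 5)*(u - 1)*(u + 4)^2*(u - 3)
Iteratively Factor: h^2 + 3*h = (h)*(h + 3)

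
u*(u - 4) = u^2 - 4*u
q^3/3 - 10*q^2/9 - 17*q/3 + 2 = (q/3 + 1)*(q - 6)*(q - 1/3)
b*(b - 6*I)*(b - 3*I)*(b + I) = b^4 - 8*I*b^3 - 9*b^2 - 18*I*b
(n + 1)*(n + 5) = n^2 + 6*n + 5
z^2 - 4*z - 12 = (z - 6)*(z + 2)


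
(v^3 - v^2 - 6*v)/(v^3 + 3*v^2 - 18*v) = (v + 2)/(v + 6)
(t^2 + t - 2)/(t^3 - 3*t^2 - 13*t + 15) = (t + 2)/(t^2 - 2*t - 15)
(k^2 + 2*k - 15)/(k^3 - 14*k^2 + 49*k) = (k^2 + 2*k - 15)/(k*(k^2 - 14*k + 49))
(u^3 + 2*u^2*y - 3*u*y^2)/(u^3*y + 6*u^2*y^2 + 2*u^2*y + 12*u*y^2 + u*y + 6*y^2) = u*(u^2 + 2*u*y - 3*y^2)/(y*(u^3 + 6*u^2*y + 2*u^2 + 12*u*y + u + 6*y))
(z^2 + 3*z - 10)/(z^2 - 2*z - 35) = (z - 2)/(z - 7)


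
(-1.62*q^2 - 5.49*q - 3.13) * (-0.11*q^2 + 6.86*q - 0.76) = 0.1782*q^4 - 10.5093*q^3 - 36.0859*q^2 - 17.2994*q + 2.3788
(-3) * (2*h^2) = -6*h^2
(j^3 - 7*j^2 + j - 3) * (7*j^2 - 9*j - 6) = 7*j^5 - 58*j^4 + 64*j^3 + 12*j^2 + 21*j + 18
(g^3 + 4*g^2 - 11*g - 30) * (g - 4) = g^4 - 27*g^2 + 14*g + 120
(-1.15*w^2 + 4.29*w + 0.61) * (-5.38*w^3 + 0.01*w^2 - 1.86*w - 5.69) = 6.187*w^5 - 23.0917*w^4 - 1.0999*w^3 - 1.4298*w^2 - 25.5447*w - 3.4709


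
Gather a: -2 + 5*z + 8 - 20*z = 6 - 15*z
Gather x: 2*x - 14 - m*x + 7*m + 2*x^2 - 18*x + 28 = 7*m + 2*x^2 + x*(-m - 16) + 14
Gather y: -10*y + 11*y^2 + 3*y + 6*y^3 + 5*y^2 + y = 6*y^3 + 16*y^2 - 6*y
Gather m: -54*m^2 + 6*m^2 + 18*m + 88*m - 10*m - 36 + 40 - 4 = -48*m^2 + 96*m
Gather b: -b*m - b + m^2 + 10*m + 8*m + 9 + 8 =b*(-m - 1) + m^2 + 18*m + 17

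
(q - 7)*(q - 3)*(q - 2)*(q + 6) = q^4 - 6*q^3 - 31*q^2 + 204*q - 252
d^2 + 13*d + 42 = (d + 6)*(d + 7)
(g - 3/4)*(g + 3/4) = g^2 - 9/16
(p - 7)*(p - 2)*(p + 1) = p^3 - 8*p^2 + 5*p + 14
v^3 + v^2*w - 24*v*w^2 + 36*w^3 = (v - 3*w)*(v - 2*w)*(v + 6*w)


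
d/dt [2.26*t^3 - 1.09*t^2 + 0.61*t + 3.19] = 6.78*t^2 - 2.18*t + 0.61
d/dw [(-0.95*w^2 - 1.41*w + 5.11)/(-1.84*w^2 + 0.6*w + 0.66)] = (-3.1644*w^2 + 17.5508*w - 3.9966)/(3.3856*w^4 - 2.208*w^3 - 2.0688*w^2 + 0.792*w + 0.4356)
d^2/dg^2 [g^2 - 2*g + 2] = 2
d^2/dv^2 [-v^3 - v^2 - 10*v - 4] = -6*v - 2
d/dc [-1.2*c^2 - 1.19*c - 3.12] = -2.4*c - 1.19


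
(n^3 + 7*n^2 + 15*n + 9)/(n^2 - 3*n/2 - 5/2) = 2*(n^2 + 6*n + 9)/(2*n - 5)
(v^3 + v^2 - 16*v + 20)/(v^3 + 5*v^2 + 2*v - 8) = (v^3 + v^2 - 16*v + 20)/(v^3 + 5*v^2 + 2*v - 8)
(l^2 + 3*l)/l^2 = (l + 3)/l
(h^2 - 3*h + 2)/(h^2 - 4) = (h - 1)/(h + 2)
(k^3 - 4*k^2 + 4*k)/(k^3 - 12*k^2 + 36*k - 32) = k/(k - 8)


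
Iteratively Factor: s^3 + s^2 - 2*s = (s)*(s^2 + s - 2) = s*(s - 1)*(s + 2)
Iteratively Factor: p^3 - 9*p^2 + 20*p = (p - 5)*(p^2 - 4*p) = p*(p - 5)*(p - 4)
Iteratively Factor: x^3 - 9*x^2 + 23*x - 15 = (x - 3)*(x^2 - 6*x + 5) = (x - 3)*(x - 1)*(x - 5)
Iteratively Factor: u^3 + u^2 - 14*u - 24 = (u + 2)*(u^2 - u - 12) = (u + 2)*(u + 3)*(u - 4)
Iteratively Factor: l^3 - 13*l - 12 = (l + 1)*(l^2 - l - 12) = (l - 4)*(l + 1)*(l + 3)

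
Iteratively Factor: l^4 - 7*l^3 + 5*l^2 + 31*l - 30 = (l - 1)*(l^3 - 6*l^2 - l + 30) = (l - 1)*(l + 2)*(l^2 - 8*l + 15) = (l - 3)*(l - 1)*(l + 2)*(l - 5)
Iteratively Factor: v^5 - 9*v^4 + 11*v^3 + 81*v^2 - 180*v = (v - 5)*(v^4 - 4*v^3 - 9*v^2 + 36*v) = (v - 5)*(v + 3)*(v^3 - 7*v^2 + 12*v) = (v - 5)*(v - 3)*(v + 3)*(v^2 - 4*v) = (v - 5)*(v - 4)*(v - 3)*(v + 3)*(v)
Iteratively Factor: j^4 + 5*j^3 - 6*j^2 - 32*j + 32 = (j + 4)*(j^3 + j^2 - 10*j + 8) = (j - 2)*(j + 4)*(j^2 + 3*j - 4) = (j - 2)*(j + 4)^2*(j - 1)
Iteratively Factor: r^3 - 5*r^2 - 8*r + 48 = (r - 4)*(r^2 - r - 12) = (r - 4)*(r + 3)*(r - 4)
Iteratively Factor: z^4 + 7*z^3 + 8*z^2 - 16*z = (z + 4)*(z^3 + 3*z^2 - 4*z) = (z - 1)*(z + 4)*(z^2 + 4*z) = z*(z - 1)*(z + 4)*(z + 4)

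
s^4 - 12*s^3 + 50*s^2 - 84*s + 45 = (s - 5)*(s - 3)^2*(s - 1)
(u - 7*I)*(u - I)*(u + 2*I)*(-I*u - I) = -I*u^4 - 6*u^3 - I*u^3 - 6*u^2 - 9*I*u^2 - 14*u - 9*I*u - 14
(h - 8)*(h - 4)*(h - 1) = h^3 - 13*h^2 + 44*h - 32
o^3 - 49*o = o*(o - 7)*(o + 7)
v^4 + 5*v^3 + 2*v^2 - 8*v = v*(v - 1)*(v + 2)*(v + 4)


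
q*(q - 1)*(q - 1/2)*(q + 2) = q^4 + q^3/2 - 5*q^2/2 + q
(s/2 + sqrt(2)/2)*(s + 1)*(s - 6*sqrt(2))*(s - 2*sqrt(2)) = s^4/2 - 7*sqrt(2)*s^3/2 + s^3/2 - 7*sqrt(2)*s^2/2 + 4*s^2 + 4*s + 12*sqrt(2)*s + 12*sqrt(2)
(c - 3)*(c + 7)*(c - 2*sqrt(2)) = c^3 - 2*sqrt(2)*c^2 + 4*c^2 - 21*c - 8*sqrt(2)*c + 42*sqrt(2)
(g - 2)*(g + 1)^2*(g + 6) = g^4 + 6*g^3 - 3*g^2 - 20*g - 12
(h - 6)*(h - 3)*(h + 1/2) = h^3 - 17*h^2/2 + 27*h/2 + 9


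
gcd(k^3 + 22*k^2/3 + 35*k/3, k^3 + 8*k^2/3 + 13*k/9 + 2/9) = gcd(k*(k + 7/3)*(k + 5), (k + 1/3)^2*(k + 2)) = 1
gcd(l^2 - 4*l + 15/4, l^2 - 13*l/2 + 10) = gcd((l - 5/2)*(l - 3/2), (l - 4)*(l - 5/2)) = l - 5/2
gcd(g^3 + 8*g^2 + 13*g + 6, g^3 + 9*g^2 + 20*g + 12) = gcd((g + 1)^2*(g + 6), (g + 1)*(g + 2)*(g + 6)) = g^2 + 7*g + 6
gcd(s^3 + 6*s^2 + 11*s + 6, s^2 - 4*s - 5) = s + 1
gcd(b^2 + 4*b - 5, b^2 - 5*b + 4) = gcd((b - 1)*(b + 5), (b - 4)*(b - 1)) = b - 1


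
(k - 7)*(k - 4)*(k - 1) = k^3 - 12*k^2 + 39*k - 28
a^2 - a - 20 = (a - 5)*(a + 4)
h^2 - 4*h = h*(h - 4)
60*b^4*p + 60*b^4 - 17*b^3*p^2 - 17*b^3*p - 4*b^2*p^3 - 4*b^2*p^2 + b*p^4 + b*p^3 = (-5*b + p)*(-3*b + p)*(4*b + p)*(b*p + b)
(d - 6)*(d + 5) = d^2 - d - 30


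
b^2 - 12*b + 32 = (b - 8)*(b - 4)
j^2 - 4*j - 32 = (j - 8)*(j + 4)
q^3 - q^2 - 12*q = q*(q - 4)*(q + 3)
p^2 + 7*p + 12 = (p + 3)*(p + 4)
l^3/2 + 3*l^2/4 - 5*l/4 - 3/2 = (l/2 + 1)*(l - 3/2)*(l + 1)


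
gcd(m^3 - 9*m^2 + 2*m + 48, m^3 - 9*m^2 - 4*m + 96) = m - 8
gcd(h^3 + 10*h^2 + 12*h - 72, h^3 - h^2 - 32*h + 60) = h^2 + 4*h - 12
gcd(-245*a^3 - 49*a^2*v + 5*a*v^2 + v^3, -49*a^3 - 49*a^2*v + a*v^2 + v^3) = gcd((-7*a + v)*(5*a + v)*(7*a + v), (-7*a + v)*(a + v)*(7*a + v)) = -49*a^2 + v^2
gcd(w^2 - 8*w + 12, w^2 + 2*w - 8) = w - 2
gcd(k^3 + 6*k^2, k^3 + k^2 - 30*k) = k^2 + 6*k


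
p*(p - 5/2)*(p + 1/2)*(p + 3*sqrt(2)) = p^4 - 2*p^3 + 3*sqrt(2)*p^3 - 6*sqrt(2)*p^2 - 5*p^2/4 - 15*sqrt(2)*p/4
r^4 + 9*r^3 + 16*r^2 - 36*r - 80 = (r - 2)*(r + 2)*(r + 4)*(r + 5)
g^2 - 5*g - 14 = (g - 7)*(g + 2)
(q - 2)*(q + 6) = q^2 + 4*q - 12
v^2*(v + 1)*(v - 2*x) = v^4 - 2*v^3*x + v^3 - 2*v^2*x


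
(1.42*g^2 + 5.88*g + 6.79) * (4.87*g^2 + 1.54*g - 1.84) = 6.9154*g^4 + 30.8224*g^3 + 39.5097*g^2 - 0.3626*g - 12.4936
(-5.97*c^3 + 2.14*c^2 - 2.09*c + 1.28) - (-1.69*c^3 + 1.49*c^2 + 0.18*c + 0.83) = -4.28*c^3 + 0.65*c^2 - 2.27*c + 0.45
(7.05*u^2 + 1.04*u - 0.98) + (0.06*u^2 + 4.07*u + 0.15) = 7.11*u^2 + 5.11*u - 0.83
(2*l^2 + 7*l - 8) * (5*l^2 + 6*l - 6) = 10*l^4 + 47*l^3 - 10*l^2 - 90*l + 48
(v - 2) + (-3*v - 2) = -2*v - 4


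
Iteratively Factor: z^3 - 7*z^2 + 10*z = (z)*(z^2 - 7*z + 10) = z*(z - 5)*(z - 2)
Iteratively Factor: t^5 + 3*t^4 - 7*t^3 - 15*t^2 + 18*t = (t + 3)*(t^4 - 7*t^2 + 6*t) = t*(t + 3)*(t^3 - 7*t + 6) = t*(t - 1)*(t + 3)*(t^2 + t - 6) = t*(t - 2)*(t - 1)*(t + 3)*(t + 3)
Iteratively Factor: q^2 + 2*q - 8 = (q - 2)*(q + 4)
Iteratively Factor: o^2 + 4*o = (o)*(o + 4)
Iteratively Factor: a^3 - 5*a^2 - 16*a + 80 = (a - 4)*(a^2 - a - 20) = (a - 4)*(a + 4)*(a - 5)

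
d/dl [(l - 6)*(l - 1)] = 2*l - 7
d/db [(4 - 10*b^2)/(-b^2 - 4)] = 88*b/(b^2 + 4)^2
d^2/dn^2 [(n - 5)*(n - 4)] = 2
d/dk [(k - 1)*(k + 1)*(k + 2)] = 3*k^2 + 4*k - 1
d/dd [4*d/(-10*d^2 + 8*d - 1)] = 4*(10*d^2 - 1)/(100*d^4 - 160*d^3 + 84*d^2 - 16*d + 1)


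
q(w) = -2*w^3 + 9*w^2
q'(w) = -6*w^2 + 18*w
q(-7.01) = 1131.21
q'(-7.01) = -421.02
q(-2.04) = 54.43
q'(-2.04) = -61.69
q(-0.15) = 0.21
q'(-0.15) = -2.84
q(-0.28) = 0.75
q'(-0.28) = -5.51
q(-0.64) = 4.21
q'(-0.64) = -13.98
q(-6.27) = 846.80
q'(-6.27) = -348.74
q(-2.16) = 62.15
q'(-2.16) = -66.87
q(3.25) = 26.41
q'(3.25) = -4.88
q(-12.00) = 4752.00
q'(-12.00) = -1080.00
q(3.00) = 27.00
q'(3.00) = 0.00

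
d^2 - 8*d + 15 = (d - 5)*(d - 3)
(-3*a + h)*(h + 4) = -3*a*h - 12*a + h^2 + 4*h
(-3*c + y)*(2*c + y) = -6*c^2 - c*y + y^2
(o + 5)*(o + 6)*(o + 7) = o^3 + 18*o^2 + 107*o + 210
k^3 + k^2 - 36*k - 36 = (k - 6)*(k + 1)*(k + 6)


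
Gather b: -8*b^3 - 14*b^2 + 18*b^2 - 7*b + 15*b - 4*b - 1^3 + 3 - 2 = -8*b^3 + 4*b^2 + 4*b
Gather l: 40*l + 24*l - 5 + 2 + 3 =64*l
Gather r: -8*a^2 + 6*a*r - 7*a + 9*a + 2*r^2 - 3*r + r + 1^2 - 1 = -8*a^2 + 2*a + 2*r^2 + r*(6*a - 2)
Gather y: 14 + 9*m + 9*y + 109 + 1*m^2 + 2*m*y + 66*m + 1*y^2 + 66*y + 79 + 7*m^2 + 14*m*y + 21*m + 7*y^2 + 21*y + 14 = 8*m^2 + 96*m + 8*y^2 + y*(16*m + 96) + 216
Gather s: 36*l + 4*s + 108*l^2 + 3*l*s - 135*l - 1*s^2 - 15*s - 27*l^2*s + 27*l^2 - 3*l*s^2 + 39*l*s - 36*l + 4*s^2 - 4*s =135*l^2 - 135*l + s^2*(3 - 3*l) + s*(-27*l^2 + 42*l - 15)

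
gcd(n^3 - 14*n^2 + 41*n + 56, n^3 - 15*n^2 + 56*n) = n^2 - 15*n + 56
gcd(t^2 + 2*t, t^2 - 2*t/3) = t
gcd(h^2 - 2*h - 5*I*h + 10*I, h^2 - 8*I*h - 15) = h - 5*I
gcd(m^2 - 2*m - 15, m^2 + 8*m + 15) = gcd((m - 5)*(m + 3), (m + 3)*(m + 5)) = m + 3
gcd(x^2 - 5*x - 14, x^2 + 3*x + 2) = x + 2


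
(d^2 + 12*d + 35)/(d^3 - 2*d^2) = (d^2 + 12*d + 35)/(d^2*(d - 2))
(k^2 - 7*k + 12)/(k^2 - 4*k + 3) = (k - 4)/(k - 1)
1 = 1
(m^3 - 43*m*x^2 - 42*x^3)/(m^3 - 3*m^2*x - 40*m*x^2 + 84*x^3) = (-m - x)/(-m + 2*x)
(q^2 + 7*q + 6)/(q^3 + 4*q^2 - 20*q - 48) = (q + 1)/(q^2 - 2*q - 8)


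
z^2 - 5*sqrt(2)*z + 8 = (z - 4*sqrt(2))*(z - sqrt(2))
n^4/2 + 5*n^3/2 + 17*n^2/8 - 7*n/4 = n*(n/2 + 1)*(n - 1/2)*(n + 7/2)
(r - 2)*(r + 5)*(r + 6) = r^3 + 9*r^2 + 8*r - 60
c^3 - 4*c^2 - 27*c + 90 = (c - 6)*(c - 3)*(c + 5)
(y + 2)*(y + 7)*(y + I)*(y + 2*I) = y^4 + 9*y^3 + 3*I*y^3 + 12*y^2 + 27*I*y^2 - 18*y + 42*I*y - 28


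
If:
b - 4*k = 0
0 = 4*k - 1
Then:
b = 1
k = 1/4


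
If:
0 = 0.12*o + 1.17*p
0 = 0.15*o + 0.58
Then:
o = -3.87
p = 0.40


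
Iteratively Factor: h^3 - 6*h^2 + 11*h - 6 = (h - 3)*(h^2 - 3*h + 2) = (h - 3)*(h - 1)*(h - 2)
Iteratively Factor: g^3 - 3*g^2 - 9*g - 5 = (g + 1)*(g^2 - 4*g - 5) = (g - 5)*(g + 1)*(g + 1)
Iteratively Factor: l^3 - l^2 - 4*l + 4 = (l - 2)*(l^2 + l - 2) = (l - 2)*(l - 1)*(l + 2)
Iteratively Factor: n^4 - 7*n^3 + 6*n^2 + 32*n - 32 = (n + 2)*(n^3 - 9*n^2 + 24*n - 16) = (n - 4)*(n + 2)*(n^2 - 5*n + 4) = (n - 4)*(n - 1)*(n + 2)*(n - 4)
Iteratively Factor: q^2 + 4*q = (q + 4)*(q)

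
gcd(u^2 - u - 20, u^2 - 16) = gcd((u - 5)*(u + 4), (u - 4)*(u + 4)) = u + 4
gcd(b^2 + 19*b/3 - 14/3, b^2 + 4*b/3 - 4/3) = b - 2/3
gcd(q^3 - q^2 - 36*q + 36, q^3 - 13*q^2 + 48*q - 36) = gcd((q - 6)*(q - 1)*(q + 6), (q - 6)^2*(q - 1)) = q^2 - 7*q + 6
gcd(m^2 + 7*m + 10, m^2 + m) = 1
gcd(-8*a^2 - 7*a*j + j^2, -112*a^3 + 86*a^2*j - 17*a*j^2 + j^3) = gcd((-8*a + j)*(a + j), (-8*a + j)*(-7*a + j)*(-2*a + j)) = 8*a - j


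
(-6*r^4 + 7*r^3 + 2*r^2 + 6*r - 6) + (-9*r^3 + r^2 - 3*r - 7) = -6*r^4 - 2*r^3 + 3*r^2 + 3*r - 13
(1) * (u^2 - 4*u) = u^2 - 4*u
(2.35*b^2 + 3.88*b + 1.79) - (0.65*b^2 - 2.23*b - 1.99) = 1.7*b^2 + 6.11*b + 3.78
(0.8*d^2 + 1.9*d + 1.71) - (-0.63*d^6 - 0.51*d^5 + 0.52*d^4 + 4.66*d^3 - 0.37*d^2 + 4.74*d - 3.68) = 0.63*d^6 + 0.51*d^5 - 0.52*d^4 - 4.66*d^3 + 1.17*d^2 - 2.84*d + 5.39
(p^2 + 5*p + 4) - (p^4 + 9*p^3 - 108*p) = -p^4 - 9*p^3 + p^2 + 113*p + 4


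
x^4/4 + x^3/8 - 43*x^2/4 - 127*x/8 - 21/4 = (x/4 + 1/4)*(x - 7)*(x + 1/2)*(x + 6)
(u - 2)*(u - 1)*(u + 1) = u^3 - 2*u^2 - u + 2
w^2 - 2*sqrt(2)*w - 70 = (w - 7*sqrt(2))*(w + 5*sqrt(2))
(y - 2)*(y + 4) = y^2 + 2*y - 8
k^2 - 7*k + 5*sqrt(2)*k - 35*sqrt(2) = (k - 7)*(k + 5*sqrt(2))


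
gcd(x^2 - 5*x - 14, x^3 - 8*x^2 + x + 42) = x^2 - 5*x - 14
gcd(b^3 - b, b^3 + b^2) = b^2 + b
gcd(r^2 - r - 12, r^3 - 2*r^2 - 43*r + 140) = r - 4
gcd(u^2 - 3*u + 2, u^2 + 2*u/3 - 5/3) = u - 1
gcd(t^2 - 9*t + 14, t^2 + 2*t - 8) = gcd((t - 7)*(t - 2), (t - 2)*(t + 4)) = t - 2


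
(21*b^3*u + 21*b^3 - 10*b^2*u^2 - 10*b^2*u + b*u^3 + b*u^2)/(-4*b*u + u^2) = b*(-21*b^2*u - 21*b^2 + 10*b*u^2 + 10*b*u - u^3 - u^2)/(u*(4*b - u))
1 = 1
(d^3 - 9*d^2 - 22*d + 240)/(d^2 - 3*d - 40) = d - 6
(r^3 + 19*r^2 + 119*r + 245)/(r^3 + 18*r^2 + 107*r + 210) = (r + 7)/(r + 6)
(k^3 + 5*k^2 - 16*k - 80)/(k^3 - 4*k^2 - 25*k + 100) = (k + 4)/(k - 5)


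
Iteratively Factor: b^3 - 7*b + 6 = (b + 3)*(b^2 - 3*b + 2) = (b - 1)*(b + 3)*(b - 2)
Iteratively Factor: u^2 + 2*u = (u)*(u + 2)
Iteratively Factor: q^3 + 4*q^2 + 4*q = (q)*(q^2 + 4*q + 4) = q*(q + 2)*(q + 2)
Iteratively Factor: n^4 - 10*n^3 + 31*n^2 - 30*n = (n)*(n^3 - 10*n^2 + 31*n - 30) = n*(n - 3)*(n^2 - 7*n + 10) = n*(n - 5)*(n - 3)*(n - 2)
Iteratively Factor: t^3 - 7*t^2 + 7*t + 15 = (t - 3)*(t^2 - 4*t - 5) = (t - 3)*(t + 1)*(t - 5)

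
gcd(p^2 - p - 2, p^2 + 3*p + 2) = p + 1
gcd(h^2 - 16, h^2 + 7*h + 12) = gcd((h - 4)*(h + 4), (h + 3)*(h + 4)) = h + 4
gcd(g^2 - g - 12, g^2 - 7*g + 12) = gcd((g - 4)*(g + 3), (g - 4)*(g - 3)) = g - 4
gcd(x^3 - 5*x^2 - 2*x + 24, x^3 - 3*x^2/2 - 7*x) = x + 2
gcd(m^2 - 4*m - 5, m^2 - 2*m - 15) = m - 5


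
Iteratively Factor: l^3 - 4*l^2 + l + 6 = (l - 3)*(l^2 - l - 2) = (l - 3)*(l + 1)*(l - 2)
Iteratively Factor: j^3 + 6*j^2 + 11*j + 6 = (j + 1)*(j^2 + 5*j + 6) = (j + 1)*(j + 3)*(j + 2)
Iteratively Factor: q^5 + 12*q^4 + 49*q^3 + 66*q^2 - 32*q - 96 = (q + 4)*(q^4 + 8*q^3 + 17*q^2 - 2*q - 24) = (q - 1)*(q + 4)*(q^3 + 9*q^2 + 26*q + 24) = (q - 1)*(q + 3)*(q + 4)*(q^2 + 6*q + 8) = (q - 1)*(q + 3)*(q + 4)^2*(q + 2)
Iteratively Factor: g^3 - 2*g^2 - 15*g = (g + 3)*(g^2 - 5*g) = (g - 5)*(g + 3)*(g)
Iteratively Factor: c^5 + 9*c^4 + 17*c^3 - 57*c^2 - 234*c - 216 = (c + 3)*(c^4 + 6*c^3 - c^2 - 54*c - 72) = (c + 2)*(c + 3)*(c^3 + 4*c^2 - 9*c - 36) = (c + 2)*(c + 3)^2*(c^2 + c - 12) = (c + 2)*(c + 3)^2*(c + 4)*(c - 3)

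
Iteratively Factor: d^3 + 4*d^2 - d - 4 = (d + 4)*(d^2 - 1) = (d - 1)*(d + 4)*(d + 1)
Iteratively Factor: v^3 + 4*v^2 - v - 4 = (v + 1)*(v^2 + 3*v - 4) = (v - 1)*(v + 1)*(v + 4)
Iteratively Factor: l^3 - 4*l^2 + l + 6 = (l + 1)*(l^2 - 5*l + 6) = (l - 3)*(l + 1)*(l - 2)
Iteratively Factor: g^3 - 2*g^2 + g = (g - 1)*(g^2 - g) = g*(g - 1)*(g - 1)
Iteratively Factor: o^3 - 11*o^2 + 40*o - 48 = (o - 3)*(o^2 - 8*o + 16) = (o - 4)*(o - 3)*(o - 4)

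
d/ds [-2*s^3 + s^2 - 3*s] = -6*s^2 + 2*s - 3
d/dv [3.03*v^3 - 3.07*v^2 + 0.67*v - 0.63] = 9.09*v^2 - 6.14*v + 0.67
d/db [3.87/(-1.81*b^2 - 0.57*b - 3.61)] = (14.0094*b + 2.2059)/(1.81*b^2 + 0.57*b + 3.61)^2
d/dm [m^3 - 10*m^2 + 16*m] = 3*m^2 - 20*m + 16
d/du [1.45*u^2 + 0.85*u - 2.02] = 2.9*u + 0.85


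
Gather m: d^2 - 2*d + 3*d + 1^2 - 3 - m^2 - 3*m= d^2 + d - m^2 - 3*m - 2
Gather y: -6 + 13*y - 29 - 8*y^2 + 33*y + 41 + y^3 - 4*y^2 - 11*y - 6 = y^3 - 12*y^2 + 35*y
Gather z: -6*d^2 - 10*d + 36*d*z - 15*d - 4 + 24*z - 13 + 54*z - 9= -6*d^2 - 25*d + z*(36*d + 78) - 26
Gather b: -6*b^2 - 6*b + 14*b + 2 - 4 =-6*b^2 + 8*b - 2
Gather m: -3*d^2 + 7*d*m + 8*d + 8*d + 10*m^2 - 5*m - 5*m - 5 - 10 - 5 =-3*d^2 + 16*d + 10*m^2 + m*(7*d - 10) - 20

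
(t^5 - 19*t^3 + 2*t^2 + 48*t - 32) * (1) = t^5 - 19*t^3 + 2*t^2 + 48*t - 32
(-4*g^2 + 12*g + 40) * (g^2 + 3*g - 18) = -4*g^4 + 148*g^2 - 96*g - 720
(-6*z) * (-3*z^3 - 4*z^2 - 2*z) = 18*z^4 + 24*z^3 + 12*z^2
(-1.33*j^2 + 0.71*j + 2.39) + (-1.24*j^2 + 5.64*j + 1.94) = -2.57*j^2 + 6.35*j + 4.33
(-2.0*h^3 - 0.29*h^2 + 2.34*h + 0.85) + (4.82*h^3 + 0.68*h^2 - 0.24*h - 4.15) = 2.82*h^3 + 0.39*h^2 + 2.1*h - 3.3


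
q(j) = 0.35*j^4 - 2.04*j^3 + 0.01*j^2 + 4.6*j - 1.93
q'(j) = 1.4*j^3 - 6.12*j^2 + 0.02*j + 4.6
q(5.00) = -14.93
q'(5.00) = 26.70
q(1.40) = 0.28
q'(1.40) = -3.53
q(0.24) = -0.85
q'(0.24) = 4.27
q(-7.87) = 2299.53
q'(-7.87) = -1057.03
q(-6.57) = 1198.93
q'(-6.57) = -656.73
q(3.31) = -18.56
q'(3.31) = -11.61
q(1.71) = -1.24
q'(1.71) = -6.26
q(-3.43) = 113.18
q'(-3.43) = -123.96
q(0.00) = -1.93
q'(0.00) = 4.60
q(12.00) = 3787.19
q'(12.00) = 1542.76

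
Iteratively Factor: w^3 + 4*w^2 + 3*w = (w + 3)*(w^2 + w) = w*(w + 3)*(w + 1)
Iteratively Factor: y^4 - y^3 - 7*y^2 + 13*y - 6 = (y - 1)*(y^3 - 7*y + 6) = (y - 1)^2*(y^2 + y - 6) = (y - 2)*(y - 1)^2*(y + 3)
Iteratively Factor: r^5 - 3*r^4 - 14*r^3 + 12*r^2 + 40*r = (r + 2)*(r^4 - 5*r^3 - 4*r^2 + 20*r) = r*(r + 2)*(r^3 - 5*r^2 - 4*r + 20) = r*(r - 2)*(r + 2)*(r^2 - 3*r - 10) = r*(r - 5)*(r - 2)*(r + 2)*(r + 2)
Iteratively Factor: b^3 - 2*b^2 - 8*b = (b)*(b^2 - 2*b - 8) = b*(b + 2)*(b - 4)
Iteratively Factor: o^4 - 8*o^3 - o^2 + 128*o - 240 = (o - 5)*(o^3 - 3*o^2 - 16*o + 48) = (o - 5)*(o - 4)*(o^2 + o - 12) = (o - 5)*(o - 4)*(o + 4)*(o - 3)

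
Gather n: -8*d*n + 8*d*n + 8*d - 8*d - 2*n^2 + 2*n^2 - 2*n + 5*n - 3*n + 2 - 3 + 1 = 0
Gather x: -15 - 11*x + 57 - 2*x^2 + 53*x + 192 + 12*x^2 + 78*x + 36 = 10*x^2 + 120*x + 270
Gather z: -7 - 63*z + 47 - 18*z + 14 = 54 - 81*z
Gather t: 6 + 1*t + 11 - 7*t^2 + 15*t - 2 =-7*t^2 + 16*t + 15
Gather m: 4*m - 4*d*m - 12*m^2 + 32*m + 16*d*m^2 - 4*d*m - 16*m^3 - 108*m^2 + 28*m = -16*m^3 + m^2*(16*d - 120) + m*(64 - 8*d)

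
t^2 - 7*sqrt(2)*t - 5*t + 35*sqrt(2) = (t - 5)*(t - 7*sqrt(2))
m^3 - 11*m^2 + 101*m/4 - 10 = (m - 8)*(m - 5/2)*(m - 1/2)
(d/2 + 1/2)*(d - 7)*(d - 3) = d^3/2 - 9*d^2/2 + 11*d/2 + 21/2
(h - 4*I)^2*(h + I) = h^3 - 7*I*h^2 - 8*h - 16*I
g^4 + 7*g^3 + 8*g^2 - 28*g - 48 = (g - 2)*(g + 2)*(g + 3)*(g + 4)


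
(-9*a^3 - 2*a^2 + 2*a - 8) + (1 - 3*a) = -9*a^3 - 2*a^2 - a - 7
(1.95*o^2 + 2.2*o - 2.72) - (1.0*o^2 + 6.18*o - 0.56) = 0.95*o^2 - 3.98*o - 2.16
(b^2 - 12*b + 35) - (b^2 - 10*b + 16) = 19 - 2*b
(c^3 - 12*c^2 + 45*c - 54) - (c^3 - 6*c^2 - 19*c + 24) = -6*c^2 + 64*c - 78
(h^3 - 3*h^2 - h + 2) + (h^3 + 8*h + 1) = 2*h^3 - 3*h^2 + 7*h + 3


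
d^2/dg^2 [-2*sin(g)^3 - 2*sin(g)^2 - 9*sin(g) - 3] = 18*sin(g)^3 + 8*sin(g)^2 - 3*sin(g) - 4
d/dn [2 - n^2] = -2*n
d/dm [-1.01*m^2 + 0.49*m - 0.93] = 0.49 - 2.02*m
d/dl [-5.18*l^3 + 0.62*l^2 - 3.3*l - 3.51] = -15.54*l^2 + 1.24*l - 3.3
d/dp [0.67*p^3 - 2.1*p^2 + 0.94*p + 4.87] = 2.01*p^2 - 4.2*p + 0.94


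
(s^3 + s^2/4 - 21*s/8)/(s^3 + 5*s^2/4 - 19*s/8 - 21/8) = s/(s + 1)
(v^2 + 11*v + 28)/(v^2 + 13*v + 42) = (v + 4)/(v + 6)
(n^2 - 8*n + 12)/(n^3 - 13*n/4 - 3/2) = 4*(n - 6)/(4*n^2 + 8*n + 3)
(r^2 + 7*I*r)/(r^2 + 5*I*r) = (r + 7*I)/(r + 5*I)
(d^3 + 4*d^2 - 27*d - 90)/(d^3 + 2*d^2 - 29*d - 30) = (d + 3)/(d + 1)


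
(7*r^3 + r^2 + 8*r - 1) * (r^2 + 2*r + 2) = 7*r^5 + 15*r^4 + 24*r^3 + 17*r^2 + 14*r - 2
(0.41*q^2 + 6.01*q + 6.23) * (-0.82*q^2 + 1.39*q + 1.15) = -0.3362*q^4 - 4.3583*q^3 + 3.7168*q^2 + 15.5712*q + 7.1645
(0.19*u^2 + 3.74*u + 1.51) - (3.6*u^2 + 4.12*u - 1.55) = -3.41*u^2 - 0.38*u + 3.06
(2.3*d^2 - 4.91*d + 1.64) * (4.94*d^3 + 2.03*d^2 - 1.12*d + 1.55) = 11.362*d^5 - 19.5864*d^4 - 4.4417*d^3 + 12.3934*d^2 - 9.4473*d + 2.542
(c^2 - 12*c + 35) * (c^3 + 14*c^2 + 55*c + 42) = c^5 + 2*c^4 - 78*c^3 - 128*c^2 + 1421*c + 1470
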